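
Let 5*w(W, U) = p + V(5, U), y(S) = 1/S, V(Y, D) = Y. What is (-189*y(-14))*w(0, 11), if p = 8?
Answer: 351/10 ≈ 35.100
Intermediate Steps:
w(W, U) = 13/5 (w(W, U) = (8 + 5)/5 = (⅕)*13 = 13/5)
(-189*y(-14))*w(0, 11) = -189/(-14)*(13/5) = -189*(-1/14)*(13/5) = (27/2)*(13/5) = 351/10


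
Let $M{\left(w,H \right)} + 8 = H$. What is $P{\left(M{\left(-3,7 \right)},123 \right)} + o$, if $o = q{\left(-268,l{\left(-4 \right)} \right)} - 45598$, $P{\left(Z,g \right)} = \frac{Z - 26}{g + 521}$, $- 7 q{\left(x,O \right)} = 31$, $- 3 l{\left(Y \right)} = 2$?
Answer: $- \frac{29367991}{644} \approx -45603.0$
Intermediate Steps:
$l{\left(Y \right)} = - \frac{2}{3}$ ($l{\left(Y \right)} = \left(- \frac{1}{3}\right) 2 = - \frac{2}{3}$)
$M{\left(w,H \right)} = -8 + H$
$q{\left(x,O \right)} = - \frac{31}{7}$ ($q{\left(x,O \right)} = \left(- \frac{1}{7}\right) 31 = - \frac{31}{7}$)
$P{\left(Z,g \right)} = \frac{-26 + Z}{521 + g}$ ($P{\left(Z,g \right)} = \frac{Z - 26}{521 + g} = \frac{-26 + Z}{521 + g}$)
$o = - \frac{319217}{7}$ ($o = - \frac{31}{7} - 45598 = - \frac{319217}{7} \approx -45602.0$)
$P{\left(M{\left(-3,7 \right)},123 \right)} + o = \frac{-26 + \left(-8 + 7\right)}{521 + 123} - \frac{319217}{7} = \frac{-26 - 1}{644} - \frac{319217}{7} = \frac{1}{644} \left(-27\right) - \frac{319217}{7} = - \frac{27}{644} - \frac{319217}{7} = - \frac{29367991}{644}$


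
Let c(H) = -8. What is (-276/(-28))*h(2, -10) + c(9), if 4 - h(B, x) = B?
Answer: 82/7 ≈ 11.714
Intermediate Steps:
h(B, x) = 4 - B
(-276/(-28))*h(2, -10) + c(9) = (-276/(-28))*(4 - 1*2) - 8 = (-276*(-1/28))*(4 - 2) - 8 = (69/7)*2 - 8 = 138/7 - 8 = 82/7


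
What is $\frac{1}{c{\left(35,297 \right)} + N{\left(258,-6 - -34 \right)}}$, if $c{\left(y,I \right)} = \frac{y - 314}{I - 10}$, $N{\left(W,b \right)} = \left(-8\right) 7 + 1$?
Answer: $- \frac{287}{16064} \approx -0.017866$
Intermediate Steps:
$N{\left(W,b \right)} = -55$ ($N{\left(W,b \right)} = -56 + 1 = -55$)
$c{\left(y,I \right)} = \frac{-314 + y}{-10 + I}$
$\frac{1}{c{\left(35,297 \right)} + N{\left(258,-6 - -34 \right)}} = \frac{1}{\frac{-314 + 35}{-10 + 297} - 55} = \frac{1}{\frac{1}{287} \left(-279\right) - 55} = \frac{1}{- \frac{279}{287} - 55} = \frac{1}{- \frac{16064}{287}} = - \frac{287}{16064}$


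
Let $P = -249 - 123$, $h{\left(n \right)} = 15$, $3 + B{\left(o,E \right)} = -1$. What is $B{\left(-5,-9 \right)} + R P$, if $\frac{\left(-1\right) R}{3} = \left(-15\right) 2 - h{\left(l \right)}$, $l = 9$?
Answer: $-50224$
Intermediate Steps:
$B{\left(o,E \right)} = -4$ ($B{\left(o,E \right)} = -3 - 1 = -4$)
$P = -372$ ($P = -249 - 123 = -372$)
$R = 135$ ($R = - 3 \left(\left(-15\right) 2 - 15\right) = - 3 \left(-30 - 15\right) = \left(-3\right) \left(-45\right) = 135$)
$B{\left(-5,-9 \right)} + R P = -4 + 135 \left(-372\right) = -4 - 50220 = -50224$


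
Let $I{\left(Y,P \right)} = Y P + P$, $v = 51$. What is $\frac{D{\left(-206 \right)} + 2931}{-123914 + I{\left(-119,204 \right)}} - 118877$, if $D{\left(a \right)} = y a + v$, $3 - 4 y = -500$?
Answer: $- \frac{35184217599}{295972} \approx -1.1888 \cdot 10^{5}$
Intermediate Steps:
$y = \frac{503}{4}$ ($y = \frac{3}{4} - -125 = \frac{3}{4} + 125 = \frac{503}{4} \approx 125.75$)
$I{\left(Y,P \right)} = P + P Y$ ($I{\left(Y,P \right)} = P Y + P = P + P Y$)
$D{\left(a \right)} = 51 + \frac{503 a}{4}$ ($D{\left(a \right)} = \frac{503 a}{4} + 51 = 51 + \frac{503 a}{4}$)
$\frac{D{\left(-206 \right)} + 2931}{-123914 + I{\left(-119,204 \right)}} - 118877 = \frac{\left(51 + \frac{503}{4} \left(-206\right)\right) + 2931}{-123914 + 204 \left(1 - 119\right)} - 118877 = \frac{\left(51 - \frac{51809}{2}\right) + 2931}{-123914 + 204 \left(-118\right)} - 118877 = \frac{- \frac{51707}{2} + 2931}{-123914 - 24072} - 118877 = - \frac{45845}{2 \left(-147986\right)} - 118877 = \left(- \frac{45845}{2}\right) \left(- \frac{1}{147986}\right) - 118877 = \frac{45845}{295972} - 118877 = - \frac{35184217599}{295972}$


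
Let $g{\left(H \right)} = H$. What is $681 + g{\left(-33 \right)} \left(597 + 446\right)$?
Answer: $-33738$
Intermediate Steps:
$681 + g{\left(-33 \right)} \left(597 + 446\right) = 681 - 33 \left(597 + 446\right) = 681 - 34419 = -33738$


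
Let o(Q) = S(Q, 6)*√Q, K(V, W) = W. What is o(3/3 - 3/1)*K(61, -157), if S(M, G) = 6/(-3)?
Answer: 314*I*√2 ≈ 444.06*I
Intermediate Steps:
S(M, G) = -2 (S(M, G) = 6*(-⅓) = -2)
o(Q) = -2*√Q
o(3/3 - 3/1)*K(61, -157) = -2*√(3/3 - 3/1)*(-157) = -2*√(3*(⅓) - 3*1)*(-157) = -2*√(1 - 3)*(-157) = -2*I*√2*(-157) = 314*I*√2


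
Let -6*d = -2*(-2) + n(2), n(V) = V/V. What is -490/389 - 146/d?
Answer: 338314/1945 ≈ 173.94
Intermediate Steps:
n(V) = 1
d = -⅚ (d = -(-2*(-2) + 1)/6 = -(4 + 1)/6 = -⅙*5 = -⅚ ≈ -0.83333)
-490/389 - 146/d = -490/389 - 146/(-⅚) = -490*1/389 - 146*(-6/5) = -490/389 + 876/5 = 338314/1945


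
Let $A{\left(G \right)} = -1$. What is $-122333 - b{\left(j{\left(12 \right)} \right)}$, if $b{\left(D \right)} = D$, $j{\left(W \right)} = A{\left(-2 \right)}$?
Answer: $-122332$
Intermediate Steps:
$j{\left(W \right)} = -1$
$-122333 - b{\left(j{\left(12 \right)} \right)} = -122333 - -1 = -122333 + 1 = -122332$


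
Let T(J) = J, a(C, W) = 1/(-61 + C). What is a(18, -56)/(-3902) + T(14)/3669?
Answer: 2352673/615606834 ≈ 0.0038217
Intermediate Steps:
a(18, -56)/(-3902) + T(14)/3669 = 1/((-61 + 18)*(-3902)) + 14/3669 = -1/3902/(-43) + 14*(1/3669) = -1/43*(-1/3902) + 14/3669 = 1/167786 + 14/3669 = 2352673/615606834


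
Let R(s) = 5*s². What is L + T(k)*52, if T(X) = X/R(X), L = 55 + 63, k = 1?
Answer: 642/5 ≈ 128.40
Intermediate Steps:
L = 118
T(X) = 1/(5*X) (T(X) = X/((5*X²)) = X*(1/(5*X²)) = 1/(5*X))
L + T(k)*52 = 118 + ((⅕)/1)*52 = 118 + ((⅕)*1)*52 = 118 + (⅕)*52 = 118 + 52/5 = 642/5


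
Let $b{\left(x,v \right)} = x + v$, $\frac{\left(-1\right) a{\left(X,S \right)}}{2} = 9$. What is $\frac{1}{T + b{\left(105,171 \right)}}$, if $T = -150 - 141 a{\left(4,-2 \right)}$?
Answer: $\frac{1}{2664} \approx 0.00037538$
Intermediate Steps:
$a{\left(X,S \right)} = -18$ ($a{\left(X,S \right)} = \left(-2\right) 9 = -18$)
$b{\left(x,v \right)} = v + x$
$T = 2388$ ($T = -150 - -2538 = -150 + 2538 = 2388$)
$\frac{1}{T + b{\left(105,171 \right)}} = \frac{1}{2388 + \left(171 + 105\right)} = \frac{1}{2388 + 276} = \frac{1}{2664}$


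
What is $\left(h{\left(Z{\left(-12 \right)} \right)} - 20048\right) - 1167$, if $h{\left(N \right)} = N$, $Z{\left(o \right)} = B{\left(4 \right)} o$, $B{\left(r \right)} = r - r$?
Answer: $-21215$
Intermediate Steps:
$B{\left(r \right)} = 0$
$Z{\left(o \right)} = 0$ ($Z{\left(o \right)} = 0 o = 0$)
$\left(h{\left(Z{\left(-12 \right)} \right)} - 20048\right) - 1167 = \left(0 - 20048\right) - 1167 = -20048 - 1167 = -21215$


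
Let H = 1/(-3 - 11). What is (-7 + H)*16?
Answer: -792/7 ≈ -113.14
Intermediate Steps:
H = -1/14 (H = 1/(-14) = -1/14 ≈ -0.071429)
(-7 + H)*16 = (-7 - 1/14)*16 = -99/14*16 = -792/7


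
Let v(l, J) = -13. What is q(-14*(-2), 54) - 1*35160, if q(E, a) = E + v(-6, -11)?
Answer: -35145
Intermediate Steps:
q(E, a) = -13 + E (q(E, a) = E - 13 = -13 + E)
q(-14*(-2), 54) - 1*35160 = (-13 - 14*(-2)) - 1*35160 = (-13 + 28) - 35160 = 15 - 35160 = -35145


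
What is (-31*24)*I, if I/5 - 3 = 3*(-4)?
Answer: 33480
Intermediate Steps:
I = -45 (I = 15 + 5*(3*(-4)) = 15 + 5*(-12) = 15 - 60 = -45)
(-31*24)*I = -31*24*(-45) = -744*(-45) = 33480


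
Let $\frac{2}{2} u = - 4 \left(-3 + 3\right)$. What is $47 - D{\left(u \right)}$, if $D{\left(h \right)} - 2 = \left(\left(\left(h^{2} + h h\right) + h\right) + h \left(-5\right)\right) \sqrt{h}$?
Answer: $45$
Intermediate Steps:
$u = 0$ ($u = - 4 \left(-3 + 3\right) = \left(-4\right) 0 = 0$)
$D{\left(h \right)} = 2 + \sqrt{h} \left(- 4 h + 2 h^{2}\right)$ ($D{\left(h \right)} = 2 + \left(\left(\left(h^{2} + h h\right) + h\right) + h \left(-5\right)\right) \sqrt{h} = 2 + \left(\left(\left(h^{2} + h^{2}\right) + h\right) - 5 h\right) \sqrt{h} = 2 + \left(\left(2 h^{2} + h\right) - 5 h\right) \sqrt{h} = 2 + \left(\left(h + 2 h^{2}\right) - 5 h\right) \sqrt{h} = 2 + \left(- 4 h + 2 h^{2}\right) \sqrt{h} = 2 + \sqrt{h} \left(- 4 h + 2 h^{2}\right)$)
$47 - D{\left(u \right)} = 47 - \left(2 - 4 \cdot 0^{\frac{3}{2}} + 2 \cdot 0^{\frac{5}{2}}\right) = 47 - \left(2 - 0 + 2 \cdot 0\right) = 47 - \left(2 + 0 + 0\right) = 47 - 2 = 45$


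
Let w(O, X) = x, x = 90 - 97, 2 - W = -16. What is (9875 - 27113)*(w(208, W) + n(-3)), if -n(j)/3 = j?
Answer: -34476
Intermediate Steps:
W = 18 (W = 2 - 1*(-16) = 2 + 16 = 18)
n(j) = -3*j
x = -7
w(O, X) = -7
(9875 - 27113)*(w(208, W) + n(-3)) = (9875 - 27113)*(-7 - 3*(-3)) = -17238*(-7 + 9) = -17238*2 = -34476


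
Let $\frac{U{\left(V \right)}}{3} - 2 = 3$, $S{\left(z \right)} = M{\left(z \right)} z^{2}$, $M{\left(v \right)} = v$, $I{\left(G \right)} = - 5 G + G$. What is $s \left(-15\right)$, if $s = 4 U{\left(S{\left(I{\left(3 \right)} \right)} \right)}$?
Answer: $-900$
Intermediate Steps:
$I{\left(G \right)} = - 4 G$
$S{\left(z \right)} = z^{3}$ ($S{\left(z \right)} = z z^{2} = z^{3}$)
$U{\left(V \right)} = 15$ ($U{\left(V \right)} = 6 + 3 \cdot 3 = 6 + 9 = 15$)
$s = 60$ ($s = 4 \cdot 15 = 60$)
$s \left(-15\right) = 60 \left(-15\right) = -900$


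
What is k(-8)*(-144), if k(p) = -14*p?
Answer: -16128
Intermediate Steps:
k(-8)*(-144) = -14*(-8)*(-144) = 112*(-144) = -16128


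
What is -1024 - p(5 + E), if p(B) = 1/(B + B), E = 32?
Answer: -75777/74 ≈ -1024.0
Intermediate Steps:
p(B) = 1/(2*B)
-1024 - p(5 + E) = -1024 - 1/(2*(5 + 32)) = -1024 - 1/(2*37) = -1024 - 1*1/74 = -1024 - 1/74 = -75777/74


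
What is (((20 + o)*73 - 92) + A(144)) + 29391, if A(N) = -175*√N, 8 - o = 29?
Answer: 27126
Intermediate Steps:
o = -21 (o = 8 - 1*29 = 8 - 29 = -21)
(((20 + o)*73 - 92) + A(144)) + 29391 = (((20 - 21)*73 - 92) - 175*√144) + 29391 = ((-1*73 - 92) - 175*12) + 29391 = ((-73 - 92) - 2100) + 29391 = (-165 - 2100) + 29391 = -2265 + 29391 = 27126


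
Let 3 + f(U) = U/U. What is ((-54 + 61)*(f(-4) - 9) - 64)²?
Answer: 19881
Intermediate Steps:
f(U) = -2 (f(U) = -3 + U/U = -3 + 1 = -2)
((-54 + 61)*(f(-4) - 9) - 64)² = ((-54 + 61)*(-2 - 9) - 64)² = (7*(-11) - 64)² = (-77 - 64)² = (-141)² = 19881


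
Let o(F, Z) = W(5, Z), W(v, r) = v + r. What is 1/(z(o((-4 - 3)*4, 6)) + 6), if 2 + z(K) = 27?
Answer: 1/31 ≈ 0.032258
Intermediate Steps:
W(v, r) = r + v
o(F, Z) = 5 + Z (o(F, Z) = Z + 5 = 5 + Z)
z(K) = 25 (z(K) = -2 + 27 = 25)
1/(z(o((-4 - 3)*4, 6)) + 6) = 1/(25 + 6) = 1/31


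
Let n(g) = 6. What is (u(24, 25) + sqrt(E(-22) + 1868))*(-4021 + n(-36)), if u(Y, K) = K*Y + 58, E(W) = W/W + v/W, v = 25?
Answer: -2641870 - 365*sqrt(904046)/2 ≈ -2.8154e+6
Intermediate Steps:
E(W) = 1 + 25/W (E(W) = W/W + 25/W = 1 + 25/W)
u(Y, K) = 58 + K*Y
(u(24, 25) + sqrt(E(-22) + 1868))*(-4021 + n(-36)) = ((58 + 25*24) + sqrt((25 - 22)/(-22) + 1868))*(-4021 + 6) = ((58 + 600) + sqrt(-1/22*3 + 1868))*(-4015) = (658 + sqrt(-3/22 + 1868))*(-4015) = (658 + sqrt(41093/22))*(-4015) = (658 + sqrt(904046)/22)*(-4015) = -2641870 - 365*sqrt(904046)/2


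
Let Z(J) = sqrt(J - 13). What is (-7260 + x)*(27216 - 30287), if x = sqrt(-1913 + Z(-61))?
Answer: 22295460 - 3071*sqrt(-1913 + I*sqrt(74)) ≈ 2.2295e+7 - 1.3432e+5*I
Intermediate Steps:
Z(J) = sqrt(-13 + J)
x = sqrt(-1913 + I*sqrt(74)) (x = sqrt(-1913 + sqrt(-13 - 61)) = sqrt(-1913 + sqrt(-74)) = sqrt(-1913 + I*sqrt(74)) ≈ 0.09834 + 43.738*I)
(-7260 + x)*(27216 - 30287) = (-7260 + sqrt(-1913 + I*sqrt(74)))*(27216 - 30287) = (-7260 + sqrt(-1913 + I*sqrt(74)))*(-3071) = 22295460 - 3071*sqrt(-1913 + I*sqrt(74))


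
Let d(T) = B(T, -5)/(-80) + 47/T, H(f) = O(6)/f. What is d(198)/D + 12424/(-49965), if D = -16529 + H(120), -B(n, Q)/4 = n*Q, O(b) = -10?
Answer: -26782261996/109015585635 ≈ -0.24567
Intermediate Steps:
B(n, Q) = -4*Q*n (B(n, Q) = -4*n*Q = -4*Q*n)
H(f) = -10/f
d(T) = 47/T - T/4 (d(T) = -4*(-5)*T/(-80) + 47/T = (20*T)*(-1/80) + 47/T = -T/4 + 47/T = 47/T - T/4)
D = -198349/12 (D = -16529 - 10/120 = -16529 - 10*1/120 = -16529 - 1/12 = -198349/12 ≈ -16529.)
d(198)/D + 12424/(-49965) = (47/198 - 1/4*198)/(-198349/12) + 12424/(-49965) = (47*(1/198) - 99/2)*(-12/198349) + 12424*(-1/49965) = (47/198 - 99/2)*(-12/198349) - 12424/49965 = -4877/99*(-12/198349) - 12424/49965 = 19508/6545517 - 12424/49965 = -26782261996/109015585635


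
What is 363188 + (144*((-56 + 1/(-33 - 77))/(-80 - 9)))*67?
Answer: 1807525924/4895 ≈ 3.6926e+5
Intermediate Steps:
363188 + (144*((-56 + 1/(-33 - 77))/(-80 - 9)))*67 = 363188 + (144*((-56 + 1/(-110))/(-89)))*67 = 363188 + (144*((-56 - 1/110)*(-1/89)))*67 = 363188 + (144*(-6161/110*(-1/89)))*67 = 363188 + (144*(6161/9790))*67 = 363188 + (443592/4895)*67 = 363188 + 29720664/4895 = 1807525924/4895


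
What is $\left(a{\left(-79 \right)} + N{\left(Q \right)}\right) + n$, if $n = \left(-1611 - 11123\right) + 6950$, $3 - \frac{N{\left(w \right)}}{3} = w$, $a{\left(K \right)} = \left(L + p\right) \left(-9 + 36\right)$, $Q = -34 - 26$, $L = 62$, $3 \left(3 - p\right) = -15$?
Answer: $-3705$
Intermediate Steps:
$p = 8$ ($p = 3 - -5 = 3 + 5 = 8$)
$Q = -60$
$a{\left(K \right)} = 1890$ ($a{\left(K \right)} = \left(62 + 8\right) \left(-9 + 36\right) = 70 \cdot 27 = 1890$)
$N{\left(w \right)} = 9 - 3 w$
$n = -5784$ ($n = -12734 + 6950 = -5784$)
$\left(a{\left(-79 \right)} + N{\left(Q \right)}\right) + n = \left(1890 + \left(9 - -180\right)\right) - 5784 = \left(1890 + \left(9 + 180\right)\right) - 5784 = \left(1890 + 189\right) - 5784 = 2079 - 5784 = -3705$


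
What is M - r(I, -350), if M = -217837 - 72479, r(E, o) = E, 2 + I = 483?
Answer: -290797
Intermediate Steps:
I = 481 (I = -2 + 483 = 481)
M = -290316
M - r(I, -350) = -290316 - 1*481 = -290316 - 481 = -290797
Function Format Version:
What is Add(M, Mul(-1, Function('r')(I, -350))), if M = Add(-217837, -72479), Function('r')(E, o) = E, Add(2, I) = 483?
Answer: -290797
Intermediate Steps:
I = 481 (I = Add(-2, 483) = 481)
M = -290316
Add(M, Mul(-1, Function('r')(I, -350))) = Add(-290316, Mul(-1, 481)) = Add(-290316, -481) = -290797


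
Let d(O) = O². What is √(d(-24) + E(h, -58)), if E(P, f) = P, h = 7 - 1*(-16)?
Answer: √599 ≈ 24.474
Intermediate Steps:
h = 23 (h = 7 + 16 = 23)
√(d(-24) + E(h, -58)) = √((-24)² + 23) = √(576 + 23) = √599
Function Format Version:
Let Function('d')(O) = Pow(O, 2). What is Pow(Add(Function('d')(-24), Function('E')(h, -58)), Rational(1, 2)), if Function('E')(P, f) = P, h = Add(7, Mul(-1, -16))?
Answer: Pow(599, Rational(1, 2)) ≈ 24.474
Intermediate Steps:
h = 23 (h = Add(7, 16) = 23)
Pow(Add(Function('d')(-24), Function('E')(h, -58)), Rational(1, 2)) = Pow(Add(Pow(-24, 2), 23), Rational(1, 2)) = Pow(Add(576, 23), Rational(1, 2)) = Pow(599, Rational(1, 2))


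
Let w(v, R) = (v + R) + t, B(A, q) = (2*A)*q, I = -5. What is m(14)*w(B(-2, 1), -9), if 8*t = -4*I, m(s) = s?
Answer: -147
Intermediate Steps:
B(A, q) = 2*A*q
t = 5/2 (t = (-4*(-5))/8 = (1/8)*20 = 5/2 ≈ 2.5000)
w(v, R) = 5/2 + R + v (w(v, R) = (v + R) + 5/2 = (R + v) + 5/2 = 5/2 + R + v)
m(14)*w(B(-2, 1), -9) = 14*(5/2 - 9 + 2*(-2)*1) = 14*(5/2 - 9 - 4) = 14*(-21/2) = -147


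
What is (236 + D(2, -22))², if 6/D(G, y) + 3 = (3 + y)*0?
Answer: 54756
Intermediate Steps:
D(G, y) = -2 (D(G, y) = 6/(-3 + (3 + y)*0) = 6/(-3 + 0) = 6/(-3) = 6*(-⅓) = -2)
(236 + D(2, -22))² = (236 - 2)² = 234² = 54756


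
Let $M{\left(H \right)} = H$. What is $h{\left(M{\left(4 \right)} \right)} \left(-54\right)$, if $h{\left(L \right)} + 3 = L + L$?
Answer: $-270$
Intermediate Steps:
$h{\left(L \right)} = -3 + 2 L$ ($h{\left(L \right)} = -3 + \left(L + L\right) = -3 + 2 L$)
$h{\left(M{\left(4 \right)} \right)} \left(-54\right) = \left(-3 + 2 \cdot 4\right) \left(-54\right) = \left(-3 + 8\right) \left(-54\right) = 5 \left(-54\right) = -270$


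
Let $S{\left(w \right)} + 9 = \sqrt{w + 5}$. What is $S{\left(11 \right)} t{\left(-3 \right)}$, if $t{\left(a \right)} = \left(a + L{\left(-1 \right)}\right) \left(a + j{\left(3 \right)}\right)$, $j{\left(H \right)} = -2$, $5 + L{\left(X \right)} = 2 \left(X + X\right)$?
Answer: $-300$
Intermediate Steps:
$L{\left(X \right)} = -5 + 4 X$ ($L{\left(X \right)} = -5 + 2 \left(X + X\right) = -5 + 2 \cdot 2 X = -5 + 4 X$)
$S{\left(w \right)} = -9 + \sqrt{5 + w}$ ($S{\left(w \right)} = -9 + \sqrt{w + 5} = -9 + \sqrt{5 + w}$)
$t{\left(a \right)} = \left(-9 + a\right) \left(-2 + a\right)$ ($t{\left(a \right)} = \left(a + \left(-5 + 4 \left(-1\right)\right)\right) \left(a - 2\right) = \left(a - 9\right) \left(-2 + a\right) = \left(-9 + a\right) \left(-2 + a\right)$)
$S{\left(11 \right)} t{\left(-3 \right)} = \left(-9 + \sqrt{5 + 11}\right) \left(18 + \left(-3\right)^{2} - -33\right) = \left(-9 + \sqrt{16}\right) \left(18 + 9 + 33\right) = \left(-9 + 4\right) 60 = \left(-5\right) 60 = -300$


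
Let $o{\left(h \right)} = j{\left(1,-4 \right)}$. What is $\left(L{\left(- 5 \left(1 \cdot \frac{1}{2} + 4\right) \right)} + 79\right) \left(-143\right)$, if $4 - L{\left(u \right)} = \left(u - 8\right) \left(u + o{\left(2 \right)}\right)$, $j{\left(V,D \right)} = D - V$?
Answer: $\frac{432289}{4} \approx 1.0807 \cdot 10^{5}$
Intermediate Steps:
$o{\left(h \right)} = -5$ ($o{\left(h \right)} = -4 - 1 = -5$)
$L{\left(u \right)} = 4 - \left(-8 + u\right) \left(-5 + u\right)$ ($L{\left(u \right)} = 4 - \left(u - 8\right) \left(u - 5\right) = 4 - \left(-8 + u\right) \left(-5 + u\right)$)
$\left(L{\left(- 5 \left(1 \cdot \frac{1}{2} + 4\right) \right)} + 79\right) \left(-143\right) = \left(\left(-36 - \left(- 5 \left(1 \cdot \frac{1}{2} + 4\right)\right)^{2} + 13 \left(- 5 \left(1 \cdot \frac{1}{2} + 4\right)\right)\right) + 79\right) \left(-143\right) = \left(\left(-36 - \left(- 5 \left(\frac{1}{2} + 4\right)\right)^{2} + 13 \left(- 5 \left(\frac{1}{2} + 4\right)\right)\right) + 79\right) \left(-143\right) = \left(\left(-36 - \left(\left(-5\right) \frac{9}{2}\right)^{2} + 13 \left(\left(-5\right) \frac{9}{2}\right)\right) + 79\right) \left(-143\right) = \left(\left(-36 - \left(- \frac{45}{2}\right)^{2} + 13 \left(- \frac{45}{2}\right)\right) + 79\right) \left(-143\right) = \left(\left(-36 - \frac{2025}{4} - \frac{585}{2}\right) + 79\right) \left(-143\right) = \left(- \frac{3339}{4} + 79\right) \left(-143\right) = \left(- \frac{3023}{4}\right) \left(-143\right) = \frac{432289}{4}$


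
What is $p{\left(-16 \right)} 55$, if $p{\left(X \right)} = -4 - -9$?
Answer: $275$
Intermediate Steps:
$p{\left(X \right)} = 5$ ($p{\left(X \right)} = -4 + 9 = 5$)
$p{\left(-16 \right)} 55 = 5 \cdot 55 = 275$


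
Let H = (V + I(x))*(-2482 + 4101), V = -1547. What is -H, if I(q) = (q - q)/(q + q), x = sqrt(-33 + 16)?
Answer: 2504593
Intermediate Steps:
x = I*sqrt(17) (x = sqrt(-17) = I*sqrt(17) ≈ 4.1231*I)
I(q) = 0 (I(q) = 0/((2*q)) = 0*(1/(2*q)) = 0)
H = -2504593 (H = (-1547 + 0)*(-2482 + 4101) = -1547*1619 = -2504593)
-H = -1*(-2504593) = 2504593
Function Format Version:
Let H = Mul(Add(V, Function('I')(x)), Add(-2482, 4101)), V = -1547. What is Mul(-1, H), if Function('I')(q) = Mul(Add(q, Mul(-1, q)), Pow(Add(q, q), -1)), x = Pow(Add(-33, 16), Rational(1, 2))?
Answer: 2504593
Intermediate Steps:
x = Mul(I, Pow(17, Rational(1, 2))) (x = Pow(-17, Rational(1, 2)) = Mul(I, Pow(17, Rational(1, 2))) ≈ Mul(4.1231, I))
Function('I')(q) = 0 (Function('I')(q) = Mul(0, Pow(Mul(2, q), -1)) = Mul(0, Mul(Rational(1, 2), Pow(q, -1))) = 0)
H = -2504593 (H = Mul(Add(-1547, 0), Add(-2482, 4101)) = Mul(-1547, 1619) = -2504593)
Mul(-1, H) = Mul(-1, -2504593) = 2504593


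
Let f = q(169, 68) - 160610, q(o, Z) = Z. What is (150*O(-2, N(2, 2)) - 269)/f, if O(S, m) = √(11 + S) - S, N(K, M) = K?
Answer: -481/160542 ≈ -0.0029961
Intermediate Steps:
f = -160542 (f = 68 - 160610 = -160542)
(150*O(-2, N(2, 2)) - 269)/f = (150*(√(11 - 2) - 1*(-2)) - 269)/(-160542) = (150*(√9 + 2) - 269)*(-1/160542) = (150*(3 + 2) - 269)*(-1/160542) = (150*5 - 269)*(-1/160542) = (750 - 269)*(-1/160542) = 481*(-1/160542) = -481/160542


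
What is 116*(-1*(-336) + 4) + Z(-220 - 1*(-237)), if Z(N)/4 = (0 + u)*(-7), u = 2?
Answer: 39384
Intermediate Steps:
Z(N) = -56 (Z(N) = 4*((0 + 2)*(-7)) = 4*(2*(-7)) = 4*(-14) = -56)
116*(-1*(-336) + 4) + Z(-220 - 1*(-237)) = 116*(-1*(-336) + 4) - 56 = 116*(336 + 4) - 56 = 116*340 - 56 = 39440 - 56 = 39384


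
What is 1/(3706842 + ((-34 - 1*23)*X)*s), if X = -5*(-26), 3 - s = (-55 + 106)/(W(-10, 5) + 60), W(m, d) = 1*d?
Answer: 1/3690426 ≈ 2.7097e-7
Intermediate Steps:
W(m, d) = d
s = 144/65 (s = 3 - (-55 + 106)/(5 + 60) = 3 - 51/65 = 144/65 ≈ 2.2154)
X = 130
1/(3706842 + ((-34 - 1*23)*X)*s) = 1/(3706842 + ((-34 - 1*23)*130)*(144/65)) = 1/(3706842 + ((-34 - 23)*130)*(144/65)) = 1/(3706842 - 57*130*(144/65)) = 1/(3706842 - 7410*144/65) = 1/(3706842 - 16416) = 1/3690426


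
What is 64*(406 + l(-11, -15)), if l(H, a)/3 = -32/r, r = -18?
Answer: 78976/3 ≈ 26325.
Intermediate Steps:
l(H, a) = 16/3 (l(H, a) = 3*(-32/(-18)) = 3*(-32*(-1/18)) = 3*(16/9) = 16/3)
64*(406 + l(-11, -15)) = 64*(406 + 16/3) = 64*(1234/3) = 78976/3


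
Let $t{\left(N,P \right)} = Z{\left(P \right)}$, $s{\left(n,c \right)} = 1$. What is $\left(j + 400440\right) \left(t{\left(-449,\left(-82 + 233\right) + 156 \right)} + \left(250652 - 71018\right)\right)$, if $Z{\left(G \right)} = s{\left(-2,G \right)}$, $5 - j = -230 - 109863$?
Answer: $91710493630$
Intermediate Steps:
$j = 110098$ ($j = 5 - \left(-230 - 109863\right) = 5 - -110093 = 5 + 110093 = 110098$)
$Z{\left(G \right)} = 1$
$t{\left(N,P \right)} = 1$
$\left(j + 400440\right) \left(t{\left(-449,\left(-82 + 233\right) + 156 \right)} + \left(250652 - 71018\right)\right) = \left(110098 + 400440\right) \left(1 + \left(250652 - 71018\right)\right) = 510538 \left(1 + 179634\right) = 510538 \cdot 179635 = 91710493630$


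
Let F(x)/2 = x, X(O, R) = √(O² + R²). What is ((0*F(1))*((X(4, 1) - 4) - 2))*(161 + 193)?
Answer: 0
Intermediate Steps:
F(x) = 2*x
((0*F(1))*((X(4, 1) - 4) - 2))*(161 + 193) = ((0*(2*1))*((√(4² + 1²) - 4) - 2))*(161 + 193) = ((0*2)*((√(16 + 1) - 4) - 2))*354 = (0*((√17 - 4) - 2))*354 = (0*((-4 + √17) - 2))*354 = (0*(-6 + √17))*354 = 0*354 = 0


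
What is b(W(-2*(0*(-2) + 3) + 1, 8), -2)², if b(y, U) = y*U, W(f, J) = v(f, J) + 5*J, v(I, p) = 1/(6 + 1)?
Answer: 315844/49 ≈ 6445.8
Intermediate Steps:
v(I, p) = ⅐ (v(I, p) = 1/7 = ⅐)
W(f, J) = ⅐ + 5*J
b(y, U) = U*y
b(W(-2*(0*(-2) + 3) + 1, 8), -2)² = (-2*(⅐ + 5*8))² = (-2*(⅐ + 40))² = (-2*281/7)² = (-562/7)² = 315844/49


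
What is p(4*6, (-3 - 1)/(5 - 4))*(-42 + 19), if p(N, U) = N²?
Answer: -13248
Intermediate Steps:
p(4*6, (-3 - 1)/(5 - 4))*(-42 + 19) = (4*6)²*(-42 + 19) = 24²*(-23) = 576*(-23) = -13248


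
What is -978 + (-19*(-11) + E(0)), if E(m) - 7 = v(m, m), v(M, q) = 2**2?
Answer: -758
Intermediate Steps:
v(M, q) = 4
E(m) = 11 (E(m) = 7 + 4 = 11)
-978 + (-19*(-11) + E(0)) = -978 + (-19*(-11) + 11) = -978 + (209 + 11) = -978 + 220 = -758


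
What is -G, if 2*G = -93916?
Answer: 46958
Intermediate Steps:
G = -46958 (G = (½)*(-93916) = -46958)
-G = -1*(-46958) = 46958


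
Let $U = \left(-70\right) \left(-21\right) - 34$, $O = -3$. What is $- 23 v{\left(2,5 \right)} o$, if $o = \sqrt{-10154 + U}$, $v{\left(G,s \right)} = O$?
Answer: $69 i \sqrt{8718} \approx 6442.5 i$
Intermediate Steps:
$v{\left(G,s \right)} = -3$
$U = 1436$ ($U = 1470 - 34 = 1436$)
$o = i \sqrt{8718}$ ($o = \sqrt{-10154 + 1436} = \sqrt{-8718} = i \sqrt{8718} \approx 93.37 i$)
$- 23 v{\left(2,5 \right)} o = \left(-23\right) \left(-3\right) i \sqrt{8718} = 69 i \sqrt{8718}$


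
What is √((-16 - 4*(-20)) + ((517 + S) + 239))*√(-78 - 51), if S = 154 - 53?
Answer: 3*I*√13201 ≈ 344.69*I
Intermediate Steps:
S = 101
√((-16 - 4*(-20)) + ((517 + S) + 239))*√(-78 - 51) = √((-16 - 4*(-20)) + ((517 + 101) + 239))*√(-78 - 51) = √((-16 + 80) + (618 + 239))*√(-129) = √(64 + 857)*(I*√129) = √921*(I*√129) = 3*I*√13201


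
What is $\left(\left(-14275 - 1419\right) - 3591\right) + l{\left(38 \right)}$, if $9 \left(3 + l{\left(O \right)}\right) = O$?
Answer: $- \frac{173554}{9} \approx -19284.0$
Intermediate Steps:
$l{\left(O \right)} = -3 + \frac{O}{9}$
$\left(\left(-14275 - 1419\right) - 3591\right) + l{\left(38 \right)} = \left(\left(-14275 - 1419\right) - 3591\right) + \left(-3 + \frac{1}{9} \cdot 38\right) = \left(-15694 - 3591\right) + \left(-3 + \frac{38}{9}\right) = \left(-15694 - 3591\right) + \frac{11}{9} = -19285 + \frac{11}{9} = - \frac{173554}{9}$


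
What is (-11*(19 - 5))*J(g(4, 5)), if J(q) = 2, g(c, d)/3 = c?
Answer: -308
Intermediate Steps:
g(c, d) = 3*c
(-11*(19 - 5))*J(g(4, 5)) = -11*(19 - 5)*2 = -11*14*2 = -154*2 = -308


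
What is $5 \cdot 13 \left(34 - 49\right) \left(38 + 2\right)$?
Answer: $-39000$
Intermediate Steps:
$5 \cdot 13 \left(34 - 49\right) \left(38 + 2\right) = 65 \left(\left(-15\right) 40\right) = 65 \left(-600\right) = -39000$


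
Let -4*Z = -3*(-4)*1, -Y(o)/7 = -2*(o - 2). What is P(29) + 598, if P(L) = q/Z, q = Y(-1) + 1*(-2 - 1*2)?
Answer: 1840/3 ≈ 613.33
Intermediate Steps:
Y(o) = -28 + 14*o (Y(o) = -(-14)*(o - 2) = -(-14)*(-2 + o) = -7*(4 - 2*o) = -28 + 14*o)
q = -46 (q = (-28 + 14*(-1)) + 1*(-2 - 1*2) = (-28 - 14) + 1*(-2 - 2) = -42 + 1*(-4) = -42 - 4 = -46)
Z = -3 (Z = -(-3*(-4))/4 = -3 ≈ -3.0000)
P(L) = 46/3 (P(L) = -46/(-3) = -46*(-⅓) = 46/3)
P(29) + 598 = 46/3 + 598 = 1840/3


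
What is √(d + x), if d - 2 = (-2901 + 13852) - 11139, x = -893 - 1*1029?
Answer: 2*I*√527 ≈ 45.913*I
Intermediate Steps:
x = -1922 (x = -893 - 1029 = -1922)
d = -186 (d = 2 + ((-2901 + 13852) - 11139) = 2 + (10951 - 11139) = 2 - 188 = -186)
√(d + x) = √(-186 - 1922) = √(-2108) = 2*I*√527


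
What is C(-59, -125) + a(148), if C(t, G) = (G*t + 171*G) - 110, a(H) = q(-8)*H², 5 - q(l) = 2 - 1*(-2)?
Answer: 7794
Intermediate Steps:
q(l) = 1 (q(l) = 5 - (2 - 1*(-2)) = 5 - (2 + 2) = 5 - 1*4 = 5 - 4 = 1)
a(H) = H² (a(H) = 1*H² = H²)
C(t, G) = -110 + 171*G + G*t (C(t, G) = (171*G + G*t) - 110 = -110 + 171*G + G*t)
C(-59, -125) + a(148) = (-110 + 171*(-125) - 125*(-59)) + 148² = (-110 - 21375 + 7375) + 21904 = -14110 + 21904 = 7794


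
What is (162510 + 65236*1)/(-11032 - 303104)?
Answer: -113873/157068 ≈ -0.72499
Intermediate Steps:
(162510 + 65236*1)/(-11032 - 303104) = (162510 + 65236)/(-314136) = 227746*(-1/314136) = -113873/157068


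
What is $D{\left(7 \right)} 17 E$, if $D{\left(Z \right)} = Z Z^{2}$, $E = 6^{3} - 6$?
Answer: $1224510$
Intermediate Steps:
$E = 210$ ($E = 216 - 6 = 210$)
$D{\left(Z \right)} = Z^{3}$
$D{\left(7 \right)} 17 E = 7^{3} \cdot 17 \cdot 210 = 343 \cdot 17 \cdot 210 = 5831 \cdot 210 = 1224510$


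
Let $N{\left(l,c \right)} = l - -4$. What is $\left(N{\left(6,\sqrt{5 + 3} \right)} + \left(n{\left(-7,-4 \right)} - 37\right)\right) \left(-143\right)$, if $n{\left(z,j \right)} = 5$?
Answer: $3146$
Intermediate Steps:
$N{\left(l,c \right)} = 4 + l$ ($N{\left(l,c \right)} = l + 4 = 4 + l$)
$\left(N{\left(6,\sqrt{5 + 3} \right)} + \left(n{\left(-7,-4 \right)} - 37\right)\right) \left(-143\right) = \left(\left(4 + 6\right) + \left(5 - 37\right)\right) \left(-143\right) = \left(10 + \left(5 - 37\right)\right) \left(-143\right) = \left(10 - 32\right) \left(-143\right) = \left(-22\right) \left(-143\right) = 3146$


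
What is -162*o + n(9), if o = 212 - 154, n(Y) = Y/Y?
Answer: -9395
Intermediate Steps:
n(Y) = 1
o = 58
-162*o + n(9) = -162*58 + 1 = -9396 + 1 = -9395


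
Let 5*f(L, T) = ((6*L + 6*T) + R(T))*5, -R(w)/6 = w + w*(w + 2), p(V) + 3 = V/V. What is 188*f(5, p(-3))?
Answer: 5640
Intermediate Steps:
p(V) = -2 (p(V) = -3 + V/V = -3 + 1 = -2)
R(w) = -6*w - 6*w*(2 + w) (R(w) = -6*(w + w*(w + 2)) = -6*(w + w*(2 + w)) = -6*w - 6*w*(2 + w))
f(L, T) = 6*L + 6*T - 6*T*(3 + T) (f(L, T) = (((6*L + 6*T) - 6*T*(3 + T))*5)/5 = ((6*L + 6*T - 6*T*(3 + T))*5)/5 = (30*L + 30*T - 30*T*(3 + T))/5 = 6*L + 6*T - 6*T*(3 + T))
188*f(5, p(-3)) = 188*(6*5 + 6*(-2) - 6*(-2)*(3 - 2)) = 188*(30 - 12 - 6*(-2)*1) = 188*(30 - 12 + 12) = 188*30 = 5640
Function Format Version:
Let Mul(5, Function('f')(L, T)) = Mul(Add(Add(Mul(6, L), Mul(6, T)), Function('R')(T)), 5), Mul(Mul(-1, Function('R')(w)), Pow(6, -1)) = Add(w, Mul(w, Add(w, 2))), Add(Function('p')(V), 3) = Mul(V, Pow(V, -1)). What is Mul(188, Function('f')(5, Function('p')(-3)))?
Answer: 5640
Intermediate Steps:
Function('p')(V) = -2 (Function('p')(V) = Add(-3, Mul(V, Pow(V, -1))) = Add(-3, 1) = -2)
Function('R')(w) = Add(Mul(-6, w), Mul(-6, w, Add(2, w))) (Function('R')(w) = Mul(-6, Add(w, Mul(w, Add(w, 2)))) = Mul(-6, Add(w, Mul(w, Add(2, w)))) = Add(Mul(-6, w), Mul(-6, w, Add(2, w))))
Function('f')(L, T) = Add(Mul(6, L), Mul(6, T), Mul(-6, T, Add(3, T))) (Function('f')(L, T) = Mul(Rational(1, 5), Mul(Add(Add(Mul(6, L), Mul(6, T)), Mul(-6, T, Add(3, T))), 5)) = Mul(Rational(1, 5), Mul(Add(Mul(6, L), Mul(6, T), Mul(-6, T, Add(3, T))), 5)) = Mul(Rational(1, 5), Add(Mul(30, L), Mul(30, T), Mul(-30, T, Add(3, T)))) = Add(Mul(6, L), Mul(6, T), Mul(-6, T, Add(3, T))))
Mul(188, Function('f')(5, Function('p')(-3))) = Mul(188, Add(Mul(6, 5), Mul(6, -2), Mul(-6, -2, Add(3, -2)))) = Mul(188, Add(30, -12, Mul(-6, -2, 1))) = Mul(188, Add(30, -12, 12)) = Mul(188, 30) = 5640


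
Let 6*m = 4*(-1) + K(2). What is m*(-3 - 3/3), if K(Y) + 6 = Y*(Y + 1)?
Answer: 8/3 ≈ 2.6667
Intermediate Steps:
K(Y) = -6 + Y*(1 + Y) (K(Y) = -6 + Y*(Y + 1) = -6 + Y*(1 + Y))
m = -⅔ (m = (4*(-1) + (-6 + 2 + 2²))/6 = (-4 + (-6 + 2 + 4))/6 = (-4 + 0)/6 = (⅙)*(-4) = -⅔ ≈ -0.66667)
m*(-3 - 3/3) = -2*(-3 - 3/3)/3 = -2*(-3 - 3*⅓)/3 = -2*(-3 - 1)/3 = -⅔*(-4) = 8/3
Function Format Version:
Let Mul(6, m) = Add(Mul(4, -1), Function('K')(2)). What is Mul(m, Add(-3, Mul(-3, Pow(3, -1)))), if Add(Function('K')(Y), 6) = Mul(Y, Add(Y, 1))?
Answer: Rational(8, 3) ≈ 2.6667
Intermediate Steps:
Function('K')(Y) = Add(-6, Mul(Y, Add(1, Y))) (Function('K')(Y) = Add(-6, Mul(Y, Add(Y, 1))) = Add(-6, Mul(Y, Add(1, Y))))
m = Rational(-2, 3) (m = Mul(Rational(1, 6), Add(Mul(4, -1), Add(-6, 2, Pow(2, 2)))) = Mul(Rational(1, 6), Add(-4, Add(-6, 2, 4))) = Mul(Rational(1, 6), Add(-4, 0)) = Mul(Rational(1, 6), -4) = Rational(-2, 3) ≈ -0.66667)
Mul(m, Add(-3, Mul(-3, Pow(3, -1)))) = Mul(Rational(-2, 3), Add(-3, Mul(-3, Pow(3, -1)))) = Mul(Rational(-2, 3), Add(-3, Mul(-3, Rational(1, 3)))) = Mul(Rational(-2, 3), Add(-3, -1)) = Mul(Rational(-2, 3), -4) = Rational(8, 3)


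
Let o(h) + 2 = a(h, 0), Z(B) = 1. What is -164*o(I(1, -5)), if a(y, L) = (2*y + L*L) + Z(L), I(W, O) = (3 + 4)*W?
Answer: -2132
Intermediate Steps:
I(W, O) = 7*W
a(y, L) = 1 + L² + 2*y (a(y, L) = (2*y + L*L) + 1 = (2*y + L²) + 1 = (L² + 2*y) + 1 = 1 + L² + 2*y)
o(h) = -1 + 2*h (o(h) = -2 + (1 + 0² + 2*h) = -2 + (1 + 0 + 2*h) = -2 + (1 + 2*h) = -1 + 2*h)
-164*o(I(1, -5)) = -164*(-1 + 2*(7*1)) = -164*(-1 + 2*7) = -164*(-1 + 14) = -164*13 = -2132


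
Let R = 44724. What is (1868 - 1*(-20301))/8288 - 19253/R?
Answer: 29711339/13238304 ≈ 2.2443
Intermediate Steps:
(1868 - 1*(-20301))/8288 - 19253/R = (1868 - 1*(-20301))/8288 - 19253/44724 = (1868 + 20301)*(1/8288) - 19253*1/44724 = 22169*(1/8288) - 19253/44724 = 3167/1184 - 19253/44724 = 29711339/13238304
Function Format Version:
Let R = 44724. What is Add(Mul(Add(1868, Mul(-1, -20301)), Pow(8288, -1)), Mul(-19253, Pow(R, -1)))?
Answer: Rational(29711339, 13238304) ≈ 2.2443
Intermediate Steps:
Add(Mul(Add(1868, Mul(-1, -20301)), Pow(8288, -1)), Mul(-19253, Pow(R, -1))) = Add(Mul(Add(1868, Mul(-1, -20301)), Pow(8288, -1)), Mul(-19253, Pow(44724, -1))) = Add(Mul(Add(1868, 20301), Rational(1, 8288)), Mul(-19253, Rational(1, 44724))) = Add(Mul(22169, Rational(1, 8288)), Rational(-19253, 44724)) = Add(Rational(3167, 1184), Rational(-19253, 44724)) = Rational(29711339, 13238304)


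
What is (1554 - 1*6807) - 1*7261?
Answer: -12514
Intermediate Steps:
(1554 - 1*6807) - 1*7261 = (1554 - 6807) - 7261 = -5253 - 7261 = -12514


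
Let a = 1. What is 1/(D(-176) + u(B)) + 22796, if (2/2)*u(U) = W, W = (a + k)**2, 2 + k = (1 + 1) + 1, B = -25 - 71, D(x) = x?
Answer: 3920911/172 ≈ 22796.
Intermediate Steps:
B = -96
k = 1 (k = -2 + ((1 + 1) + 1) = -2 + (2 + 1) = -2 + 3 = 1)
W = 4 (W = (1 + 1)**2 = 2**2 = 4)
u(U) = 4
1/(D(-176) + u(B)) + 22796 = 1/(-176 + 4) + 22796 = 1/(-172) + 22796 = -1/172 + 22796 = 3920911/172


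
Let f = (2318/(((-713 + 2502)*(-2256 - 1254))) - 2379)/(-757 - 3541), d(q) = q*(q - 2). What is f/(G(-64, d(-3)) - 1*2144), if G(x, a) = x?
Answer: -1867333891/7448913828720 ≈ -0.00025069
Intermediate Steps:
d(q) = q*(-2 + q)
f = 3734667782/6747204555 (f = (2318/((1789*(-3510))) - 2379)/(-4298) = (2318/(-6279390) - 2379)*(-1/4298) = (2318*(-1/6279390) - 2379)*(-1/4298) = (-1159/3139695 - 2379)*(-1/4298) = -7469335564/3139695*(-1/4298) = 3734667782/6747204555 ≈ 0.55351)
f/(G(-64, d(-3)) - 1*2144) = 3734667782/(6747204555*(-64 - 1*2144)) = 3734667782/(6747204555*(-64 - 2144)) = (3734667782/6747204555)/(-2208) = (3734667782/6747204555)*(-1/2208) = -1867333891/7448913828720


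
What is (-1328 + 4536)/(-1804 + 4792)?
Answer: 802/747 ≈ 1.0736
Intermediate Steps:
(-1328 + 4536)/(-1804 + 4792) = 3208/2988 = 3208*(1/2988) = 802/747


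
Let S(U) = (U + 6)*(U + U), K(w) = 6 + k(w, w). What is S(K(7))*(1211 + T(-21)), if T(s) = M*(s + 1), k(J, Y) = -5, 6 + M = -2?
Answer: 19194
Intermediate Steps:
M = -8 (M = -6 - 2 = -8)
T(s) = -8 - 8*s (T(s) = -8*(s + 1) = -8*(1 + s) = -8 - 8*s)
K(w) = 1 (K(w) = 6 - 5 = 1)
S(U) = 2*U*(6 + U) (S(U) = (6 + U)*(2*U) = 2*U*(6 + U))
S(K(7))*(1211 + T(-21)) = (2*1*(6 + 1))*(1211 + (-8 - 8*(-21))) = (2*1*7)*(1211 + (-8 + 168)) = 14*(1211 + 160) = 14*1371 = 19194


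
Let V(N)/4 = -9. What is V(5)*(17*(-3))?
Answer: 1836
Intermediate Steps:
V(N) = -36 (V(N) = 4*(-9) = -36)
V(5)*(17*(-3)) = -612*(-3) = -36*(-51) = 1836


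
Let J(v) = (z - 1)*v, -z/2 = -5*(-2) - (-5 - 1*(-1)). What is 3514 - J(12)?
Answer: 3862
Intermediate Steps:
z = -28 (z = -2*(-5*(-2) - (-5 - 1*(-1))) = -2*(10 - (-5 + 1)) = -2*(10 - 1*(-4)) = -2*(10 + 4) = -2*14 = -28)
J(v) = -29*v (J(v) = (-28 - 1)*v = -29*v)
3514 - J(12) = 3514 - (-29)*12 = 3514 - 1*(-348) = 3514 + 348 = 3862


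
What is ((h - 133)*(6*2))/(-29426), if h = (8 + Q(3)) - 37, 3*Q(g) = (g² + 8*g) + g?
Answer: 900/14713 ≈ 0.061170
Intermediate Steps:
Q(g) = 3*g + g²/3 (Q(g) = ((g² + 8*g) + g)/3 = (g² + 9*g)/3 = 3*g + g²/3)
h = -17 (h = (8 + (⅓)*3*(9 + 3)) - 37 = (8 + (⅓)*3*12) - 37 = (8 + 12) - 37 = 20 - 37 = -17)
((h - 133)*(6*2))/(-29426) = ((-17 - 133)*(6*2))/(-29426) = -150*12*(-1/29426) = -1800*(-1/29426) = 900/14713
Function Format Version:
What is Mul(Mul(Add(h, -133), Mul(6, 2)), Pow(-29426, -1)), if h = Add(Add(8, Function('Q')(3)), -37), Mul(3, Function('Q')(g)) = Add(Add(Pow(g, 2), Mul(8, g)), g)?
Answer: Rational(900, 14713) ≈ 0.061170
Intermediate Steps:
Function('Q')(g) = Add(Mul(3, g), Mul(Rational(1, 3), Pow(g, 2))) (Function('Q')(g) = Mul(Rational(1, 3), Add(Add(Pow(g, 2), Mul(8, g)), g)) = Mul(Rational(1, 3), Add(Pow(g, 2), Mul(9, g))) = Add(Mul(3, g), Mul(Rational(1, 3), Pow(g, 2))))
h = -17 (h = Add(Add(8, Mul(Rational(1, 3), 3, Add(9, 3))), -37) = Add(Add(8, Mul(Rational(1, 3), 3, 12)), -37) = Add(Add(8, 12), -37) = Add(20, -37) = -17)
Mul(Mul(Add(h, -133), Mul(6, 2)), Pow(-29426, -1)) = Mul(Mul(Add(-17, -133), Mul(6, 2)), Pow(-29426, -1)) = Mul(Mul(-150, 12), Rational(-1, 29426)) = Mul(-1800, Rational(-1, 29426)) = Rational(900, 14713)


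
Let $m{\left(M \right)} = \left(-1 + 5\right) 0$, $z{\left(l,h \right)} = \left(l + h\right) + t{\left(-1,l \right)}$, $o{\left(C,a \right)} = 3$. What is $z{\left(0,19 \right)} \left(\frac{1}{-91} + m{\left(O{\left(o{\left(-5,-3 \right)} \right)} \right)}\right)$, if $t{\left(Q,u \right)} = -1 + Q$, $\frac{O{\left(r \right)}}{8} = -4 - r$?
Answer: $- \frac{17}{91} \approx -0.18681$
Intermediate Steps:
$O{\left(r \right)} = -32 - 8 r$ ($O{\left(r \right)} = 8 \left(-4 - r\right) = -32 - 8 r$)
$z{\left(l,h \right)} = -2 + h + l$ ($z{\left(l,h \right)} = \left(l + h\right) - 2 = \left(h + l\right) - 2 = -2 + h + l$)
$m{\left(M \right)} = 0$ ($m{\left(M \right)} = 4 \cdot 0 = 0$)
$z{\left(0,19 \right)} \left(\frac{1}{-91} + m{\left(O{\left(o{\left(-5,-3 \right)} \right)} \right)}\right) = \left(-2 + 19 + 0\right) \left(\frac{1}{-91} + 0\right) = 17 \left(- \frac{1}{91} + 0\right) = 17 \left(- \frac{1}{91}\right) = - \frac{17}{91}$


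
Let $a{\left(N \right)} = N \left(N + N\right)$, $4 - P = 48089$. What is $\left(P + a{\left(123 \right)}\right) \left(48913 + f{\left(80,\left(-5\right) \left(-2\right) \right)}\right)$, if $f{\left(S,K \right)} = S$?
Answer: $-873398211$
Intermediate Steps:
$P = -48085$ ($P = 4 - 48089 = -48085$)
$a{\left(N \right)} = 2 N^{2}$ ($a{\left(N \right)} = N 2 N = 2 N^{2}$)
$\left(P + a{\left(123 \right)}\right) \left(48913 + f{\left(80,\left(-5\right) \left(-2\right) \right)}\right) = \left(-48085 + 2 \cdot 123^{2}\right) \left(48913 + 80\right) = \left(-48085 + 2 \cdot 15129\right) 48993 = \left(-48085 + 30258\right) 48993 = \left(-17827\right) 48993 = -873398211$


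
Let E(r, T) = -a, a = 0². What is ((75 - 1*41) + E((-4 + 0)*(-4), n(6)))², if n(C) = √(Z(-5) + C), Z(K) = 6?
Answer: 1156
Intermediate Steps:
a = 0
n(C) = √(6 + C)
E(r, T) = 0 (E(r, T) = -1*0 = 0)
((75 - 1*41) + E((-4 + 0)*(-4), n(6)))² = ((75 - 1*41) + 0)² = ((75 - 41) + 0)² = (34 + 0)² = 34² = 1156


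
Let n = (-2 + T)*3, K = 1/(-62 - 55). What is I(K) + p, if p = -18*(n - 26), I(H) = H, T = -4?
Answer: 92663/117 ≈ 791.99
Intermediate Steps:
K = -1/117 (K = 1/(-117) = -1/117 ≈ -0.0085470)
n = -18 (n = (-2 - 4)*3 = -6*3 = -18)
p = 792 (p = -18*(-18 - 26) = -18*(-44) = 792)
I(K) + p = -1/117 + 792 = 92663/117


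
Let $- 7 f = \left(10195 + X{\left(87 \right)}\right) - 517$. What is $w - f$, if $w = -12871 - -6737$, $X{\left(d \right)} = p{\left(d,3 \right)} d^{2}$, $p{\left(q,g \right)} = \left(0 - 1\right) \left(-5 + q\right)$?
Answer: $- \frac{653918}{7} \approx -93417.0$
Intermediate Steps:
$p{\left(q,g \right)} = 5 - q$ ($p{\left(q,g \right)} = - (-5 + q) = 5 - q$)
$X{\left(d \right)} = d^{2} \left(5 - d\right)$ ($X{\left(d \right)} = \left(5 - d\right) d^{2} = d^{2} \left(5 - d\right)$)
$w = -6134$ ($w = -12871 + 6737 = -6134$)
$f = \frac{610980}{7}$ ($f = - \frac{\left(10195 + 87^{2} \left(5 - 87\right)\right) - 517}{7} = - \frac{\left(10195 + 7569 \left(5 - 87\right)\right) - 517}{7} = - \frac{\left(10195 + 7569 \left(-82\right)\right) - 517}{7} = - \frac{\left(10195 - 620658\right) - 517}{7} = - \frac{-610463 - 517}{7} = \left(- \frac{1}{7}\right) \left(-610980\right) = \frac{610980}{7} \approx 87283.0$)
$w - f = -6134 - \frac{610980}{7} = - \frac{653918}{7}$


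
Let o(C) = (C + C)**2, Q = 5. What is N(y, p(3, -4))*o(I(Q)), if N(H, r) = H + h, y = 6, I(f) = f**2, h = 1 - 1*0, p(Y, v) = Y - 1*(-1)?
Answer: 17500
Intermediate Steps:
p(Y, v) = 1 + Y (p(Y, v) = Y + 1 = 1 + Y)
h = 1 (h = 1 + 0 = 1)
N(H, r) = 1 + H (N(H, r) = H + 1 = 1 + H)
o(C) = 4*C**2 (o(C) = (2*C)**2 = 4*C**2)
N(y, p(3, -4))*o(I(Q)) = (1 + 6)*(4*(5**2)**2) = 7*(4*25**2) = 7*(4*625) = 7*2500 = 17500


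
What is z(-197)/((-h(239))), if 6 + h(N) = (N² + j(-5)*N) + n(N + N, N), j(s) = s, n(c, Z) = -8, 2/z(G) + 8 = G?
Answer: 1/5730980 ≈ 1.7449e-7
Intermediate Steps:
z(G) = 2/(-8 + G)
h(N) = -14 + N² - 5*N (h(N) = -6 + ((N² - 5*N) - 8) = -6 + (-8 + N² - 5*N) = -14 + N² - 5*N)
z(-197)/((-h(239))) = (2/(-8 - 197))/((-(-14 + 239² - 5*239))) = (2/(-205))/((-(-14 + 57121 - 1195))) = (2*(-1/205))/((-1*55912)) = -2/205/(-55912) = -2/205*(-1/55912) = 1/5730980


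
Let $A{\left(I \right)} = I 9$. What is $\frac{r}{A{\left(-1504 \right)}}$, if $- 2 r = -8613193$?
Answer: $- \frac{8613193}{27072} \approx -318.16$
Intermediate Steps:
$r = \frac{8613193}{2}$ ($r = \left(- \frac{1}{2}\right) \left(-8613193\right) = \frac{8613193}{2} \approx 4.3066 \cdot 10^{6}$)
$A{\left(I \right)} = 9 I$
$\frac{r}{A{\left(-1504 \right)}} = \frac{8613193}{2 \cdot 9 \left(-1504\right)} = \frac{8613193}{2 \left(-13536\right)} = \frac{8613193}{2} \left(- \frac{1}{13536}\right) = - \frac{8613193}{27072}$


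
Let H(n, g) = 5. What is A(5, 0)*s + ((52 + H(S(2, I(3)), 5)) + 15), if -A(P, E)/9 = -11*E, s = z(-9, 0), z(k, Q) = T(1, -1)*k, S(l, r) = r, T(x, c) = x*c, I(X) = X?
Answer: 72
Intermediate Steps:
T(x, c) = c*x
z(k, Q) = -k (z(k, Q) = (-1*1)*k = -k)
s = 9 (s = -1*(-9) = 9)
A(P, E) = 99*E (A(P, E) = -(-99)*E = 99*E)
A(5, 0)*s + ((52 + H(S(2, I(3)), 5)) + 15) = (99*0)*9 + ((52 + 5) + 15) = 0*9 + (57 + 15) = 0 + 72 = 72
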